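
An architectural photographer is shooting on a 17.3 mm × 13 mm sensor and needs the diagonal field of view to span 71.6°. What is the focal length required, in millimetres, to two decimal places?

Sensor diagonal = √(17.3² + 13²) = √468.2900 ≈ 21.6400 mm.
From α = 2·arctan(d/2f) we get f = d / (2·tan(α/2)).
With d = 21.6400 mm and α/2 = 35.8°, tan(α/2) ≈ 0.72122, so f ≈ 21.6400 / 1.44245 ≈ 15.0023 mm.

15.00 mm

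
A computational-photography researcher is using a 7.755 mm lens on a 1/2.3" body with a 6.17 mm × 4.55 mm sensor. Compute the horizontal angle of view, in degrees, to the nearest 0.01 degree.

Angle of view α = 2·arctan(w/2f) with w = 6.17 mm and f = 7.755 mm.
w/2f = 0.39781; arctan(0.39781) ≈ 21.6931°, so α ≈ 43.3861°.

43.39°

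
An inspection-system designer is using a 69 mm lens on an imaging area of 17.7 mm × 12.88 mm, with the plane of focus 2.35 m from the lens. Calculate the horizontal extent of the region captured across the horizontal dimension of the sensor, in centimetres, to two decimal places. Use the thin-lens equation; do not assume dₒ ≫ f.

58.51 cm

dₒ: 2.35 m = 2350 mm.
Similar triangles through the lens centre give W/dₒ = w/dᵢ; with 1/f = 1/dₒ + 1/dᵢ this gives W = w·(dₒ − f)/f.
W = 17.7 mm × (2350 − 69) / 69 = 17.7 × 33.0580 ≈ 585.126 mm = 58.5126 cm.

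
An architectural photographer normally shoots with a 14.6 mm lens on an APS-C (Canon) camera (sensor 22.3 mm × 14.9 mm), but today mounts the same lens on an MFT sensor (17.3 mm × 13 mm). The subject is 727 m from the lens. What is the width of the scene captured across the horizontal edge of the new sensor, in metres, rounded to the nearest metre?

861 m

The focal length stays 14.6 mm; the relevant sensor dimension is now w = 17.3 mm. Object distance dₒ = 727 m = 727000 mm.
Thin-lens field width W = w·(dₒ − f)/f = 17.3 × (727000 − 14.6)/14.6 ≈ 861427.905 mm = 861.428 m.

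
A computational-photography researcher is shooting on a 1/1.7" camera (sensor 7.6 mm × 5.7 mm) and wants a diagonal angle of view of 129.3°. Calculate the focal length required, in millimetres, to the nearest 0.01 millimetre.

2.25 mm

Sensor diagonal = √(7.6² + 5.7²) = √90.2500 ≈ 9.5000 mm.
From α = 2·arctan(d/2f) we get f = d / (2·tan(α/2)).
With d = 9.5000 mm and α/2 = 64.65°, tan(α/2) ≈ 2.11075, so f ≈ 9.5000 / 4.22149 ≈ 2.2504 mm.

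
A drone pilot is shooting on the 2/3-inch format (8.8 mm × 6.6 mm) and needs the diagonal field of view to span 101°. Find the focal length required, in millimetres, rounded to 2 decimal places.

Sensor diagonal = √(8.8² + 6.6²) = √121.0000 ≈ 11.0000 mm.
From α = 2·arctan(d/2f) we get f = d / (2·tan(α/2)).
With d = 11.0000 mm and α/2 = 50.5°, tan(α/2) ≈ 1.21310, so f ≈ 11.0000 / 2.42619 ≈ 4.5339 mm.

4.53 mm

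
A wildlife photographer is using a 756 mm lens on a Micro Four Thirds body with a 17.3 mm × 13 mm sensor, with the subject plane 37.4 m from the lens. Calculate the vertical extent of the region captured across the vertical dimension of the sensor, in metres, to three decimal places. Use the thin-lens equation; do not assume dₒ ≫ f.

dₒ: 37.4 m = 37400 mm.
Similar triangles through the lens centre give W/dₒ = h/dᵢ; with 1/f = 1/dₒ + 1/dᵢ this gives W = h·(dₒ − f)/f.
W = 13 mm × (37400 − 756) / 756 = 13 × 48.4709 ≈ 630.122 mm = 0.630122 m.

0.630 m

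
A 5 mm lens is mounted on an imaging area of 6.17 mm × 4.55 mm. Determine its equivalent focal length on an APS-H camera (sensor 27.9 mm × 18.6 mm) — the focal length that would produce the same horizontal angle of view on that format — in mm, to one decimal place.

Equal angle of view means equal width/f ratio, so f₂ = f₁ · (width₂/width₁) = 5 × 27.9/6.17.
f₂ = 5 × 4.52188 ≈ 22.609 mm.

22.6 mm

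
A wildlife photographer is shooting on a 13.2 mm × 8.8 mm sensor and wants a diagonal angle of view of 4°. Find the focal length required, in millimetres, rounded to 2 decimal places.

Sensor diagonal = √(13.2² + 8.8²) = √251.6800 ≈ 15.8644 mm.
From α = 2·arctan(d/2f) we get f = d / (2·tan(α/2)).
With d = 15.8644 mm and α/2 = 2°, tan(α/2) ≈ 0.03492, so f ≈ 15.8644 / 0.06984 ≈ 227.1489 mm.

227.15 mm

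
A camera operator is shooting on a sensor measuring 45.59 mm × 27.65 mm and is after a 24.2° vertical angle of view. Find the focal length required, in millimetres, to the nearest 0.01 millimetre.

From α = 2·arctan(h/2f) we get f = h / (2·tan(α/2)).
With h = 27.65 mm and α/2 = 12.1°, tan(α/2) ≈ 0.21438, so f ≈ 27.65 / 0.42876 ≈ 64.4879 mm.

64.49 mm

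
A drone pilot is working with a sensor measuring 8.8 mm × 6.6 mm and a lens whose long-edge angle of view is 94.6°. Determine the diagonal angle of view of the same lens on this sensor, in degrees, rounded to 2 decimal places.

From the long-edge AOV: f = 8.8 / (2·tan(47.3°)) = 8.8 / 2.16738 ≈ 4.0602 mm.
Sensor diagonal = √(8.8² + 6.6²) = √121.0000 ≈ 11.0000 mm.
Diagonal AOV = 2·arctan(11.0000 / (2 × 4.0602)) = 2·arctan(1.35461) ≈ 107.1291°.

107.13°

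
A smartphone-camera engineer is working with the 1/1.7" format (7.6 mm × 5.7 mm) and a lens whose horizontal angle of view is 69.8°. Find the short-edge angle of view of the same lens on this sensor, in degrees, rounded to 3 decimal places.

55.238°

From the horizontal AOV: f = 7.6 / (2·tan(34.9°)) = 7.6 / 1.39522 ≈ 5.4472 mm.
Short-edge AOV = 2·arctan(5.7 / (2 × 5.4472)) = 2·arctan(0.52321) ≈ 55.2378°.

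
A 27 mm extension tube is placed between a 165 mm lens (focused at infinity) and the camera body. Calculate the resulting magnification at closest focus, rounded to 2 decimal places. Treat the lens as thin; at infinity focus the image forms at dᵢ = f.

0.16×

The tube moves the image plane from f to f + e, so dᵢ = 165 + 27 = 192 mm. Focus is achieved when 1/f = 1/dₒ + 1/dᵢ, giving dₒ = 1/(1/f − 1/(f+e)).
Magnification m = dᵢ/dₒ = (f+e)·(1/f − 1/(f+e)) = e/f = 27/165 ≈ 0.1636.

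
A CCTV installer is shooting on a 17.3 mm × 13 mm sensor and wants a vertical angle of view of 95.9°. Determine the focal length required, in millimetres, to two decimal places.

5.86 mm

From α = 2·arctan(h/2f) we get f = h / (2·tan(α/2)).
With h = 13 mm and α/2 = 47.95°, tan(α/2) ≈ 1.10867, so f ≈ 13 / 2.21733 ≈ 5.8629 mm.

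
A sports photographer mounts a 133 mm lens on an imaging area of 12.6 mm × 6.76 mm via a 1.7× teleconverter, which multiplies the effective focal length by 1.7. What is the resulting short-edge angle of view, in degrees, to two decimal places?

Effective focal length f = 133 × 1.7 = 226.1 mm.
α = 2·arctan(6.76 / (2 × 226.1)) = 2·arctan(0.01495) ≈ 1.7129°.

1.71°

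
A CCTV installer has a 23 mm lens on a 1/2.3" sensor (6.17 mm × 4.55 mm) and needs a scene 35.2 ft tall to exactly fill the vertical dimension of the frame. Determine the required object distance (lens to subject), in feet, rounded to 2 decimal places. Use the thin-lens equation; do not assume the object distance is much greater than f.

178.01 ft

W: 35.2 ft × 304.8 mm/ft = 10728.96 mm.
Magnification m = h/W = dᵢ/dₒ; combined with 1/f = 1/dₒ + 1/dᵢ this gives dₒ = f·(1 + W/h).
dₒ = 23 mm × (1 + 10729/4.55) = 23 × 2359.0131 ≈ 54257.302 mm = 54257.302/304.8 ft = 178.01 ft.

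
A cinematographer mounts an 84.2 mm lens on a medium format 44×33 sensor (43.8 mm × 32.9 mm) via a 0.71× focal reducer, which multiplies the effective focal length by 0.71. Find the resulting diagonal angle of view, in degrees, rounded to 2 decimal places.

Effective focal length f = 84.2 × 0.71 = 59.782 mm.
Sensor diagonal = √(43.8² + 32.9²) = √3000.8500 ≈ 54.7800 mm.
α = 2·arctan(54.780 / (2 × 59.782)) = 2·arctan(0.45816) ≈ 49.2312°.

49.23°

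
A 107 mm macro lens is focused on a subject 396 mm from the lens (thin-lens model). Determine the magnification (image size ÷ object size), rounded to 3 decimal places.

0.370×

Thin lens: 1/f = 1/dₒ + 1/dᵢ → 1/dᵢ = 1/107 − 1/396 = 0.0068205 mm⁻¹, so dᵢ ≈ 146.6159 mm.
Magnification m = dᵢ/dₒ = 146.6159/396 ≈ 0.37024.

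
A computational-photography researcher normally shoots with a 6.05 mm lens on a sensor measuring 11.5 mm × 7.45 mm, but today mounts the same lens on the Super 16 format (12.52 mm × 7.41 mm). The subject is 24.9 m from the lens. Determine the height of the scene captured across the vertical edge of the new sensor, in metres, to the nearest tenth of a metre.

30.5 m

The focal length stays 6.05 mm; the relevant sensor dimension is now h = 7.41 mm. Object distance dₒ = 24.9 m = 24900 mm.
Thin-lens field height W = h·(dₒ − f)/f = 7.41 × (24900 − 6.05)/6.05 ≈ 30489.945 mm = 30.4899 m.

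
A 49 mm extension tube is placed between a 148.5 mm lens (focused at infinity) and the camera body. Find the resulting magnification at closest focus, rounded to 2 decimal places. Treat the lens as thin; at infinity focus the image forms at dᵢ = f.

The tube moves the image plane from f to f + e, so dᵢ = 148.5 + 49 = 197.5 mm. Focus is achieved when 1/f = 1/dₒ + 1/dᵢ, giving dₒ = 1/(1/f − 1/(f+e)).
Magnification m = dᵢ/dₒ = (f+e)·(1/f − 1/(f+e)) = e/f = 49/148.5 ≈ 0.3300.

0.33×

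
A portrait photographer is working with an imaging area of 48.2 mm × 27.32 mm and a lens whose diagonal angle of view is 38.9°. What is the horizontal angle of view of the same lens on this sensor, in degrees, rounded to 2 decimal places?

Sensor diagonal = √(48.2² + 27.32²) = √3069.6224 ≈ 55.4042 mm.
From the diagonal AOV: f = 55.4042 / (2·tan(19.45°)) = 55.4042 / 0.70627 ≈ 78.4458 mm.
Horizontal AOV = 2·arctan(48.2 / (2 × 78.4458)) = 2·arctan(0.30722) ≈ 34.1559°.

34.16°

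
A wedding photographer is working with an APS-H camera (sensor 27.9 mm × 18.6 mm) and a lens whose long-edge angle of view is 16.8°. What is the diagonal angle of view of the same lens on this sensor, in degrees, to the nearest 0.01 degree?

From the long-edge AOV: f = 27.9 / (2·tan(8.4°)) = 27.9 / 0.29533 ≈ 94.4692 mm.
Sensor diagonal = √(27.9² + 18.6²) = √1124.3700 ≈ 33.5316 mm.
Diagonal AOV = 2·arctan(33.5316 / (2 × 94.4692)) = 2·arctan(0.17747) ≈ 20.1274°.

20.13°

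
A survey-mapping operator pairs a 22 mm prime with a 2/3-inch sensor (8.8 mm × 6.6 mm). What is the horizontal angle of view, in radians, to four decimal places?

0.3948 rad

Angle of view α = 2·arctan(w/2f) with w = 8.8 mm and f = 22 mm.
w/2f = 0.20000; arctan(0.20000) ≈ 0.1974 rad, so α ≈ 0.3948 rad.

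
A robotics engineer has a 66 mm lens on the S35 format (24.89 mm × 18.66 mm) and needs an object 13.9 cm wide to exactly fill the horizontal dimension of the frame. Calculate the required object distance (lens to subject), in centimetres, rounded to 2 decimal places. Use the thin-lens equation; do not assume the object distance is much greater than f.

43.46 cm

W: 13.9 cm = 139 mm.
Magnification m = w/W = dᵢ/dₒ; combined with 1/f = 1/dₒ + 1/dᵢ this gives dₒ = f·(1 + W/w).
dₒ = 66 mm × (1 + 139/24.89) = 66 × 6.5846 ≈ 434.582 mm = 43.4582 cm.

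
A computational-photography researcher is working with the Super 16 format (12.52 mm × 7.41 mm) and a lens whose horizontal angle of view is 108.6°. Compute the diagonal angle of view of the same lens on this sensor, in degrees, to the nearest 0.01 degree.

From the horizontal AOV: f = 12.52 / (2·tan(54.3°)) = 12.52 / 2.78329 ≈ 4.4983 mm.
Sensor diagonal = √(12.52² + 7.41²) = √211.6585 ≈ 14.5485 mm.
Diagonal AOV = 2·arctan(14.5485 / (2 × 4.4983)) = 2·arctan(1.61712) ≈ 116.5361°.

116.54°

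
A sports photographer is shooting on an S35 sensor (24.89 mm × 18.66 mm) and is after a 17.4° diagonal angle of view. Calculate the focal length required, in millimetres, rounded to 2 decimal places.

101.65 mm

Sensor diagonal = √(24.89² + 18.66²) = √967.7077 ≈ 31.1080 mm.
From α = 2·arctan(d/2f) we get f = d / (2·tan(α/2)).
With d = 31.1080 mm and α/2 = 8.7°, tan(α/2) ≈ 0.15302, so f ≈ 31.1080 / 0.30604 ≈ 101.6458 mm.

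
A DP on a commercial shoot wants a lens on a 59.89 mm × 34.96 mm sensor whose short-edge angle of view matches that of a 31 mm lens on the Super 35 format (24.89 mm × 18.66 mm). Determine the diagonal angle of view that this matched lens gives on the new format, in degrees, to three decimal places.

61.675°

Equal short-edge AOV ⇒ f₂ = f₁ · 34.96/18.66 = 31 × 1.87353 ≈ 58.0793 mm.
Sensor diagonal = √(59.89² + 34.96²) = √4809.0137 ≈ 69.3471 mm.
Diagonal AOV on the new format = 2·arctan(69.3471 / (2 × 58.0793)) = 2·arctan(0.59700) ≈ 61.6747°.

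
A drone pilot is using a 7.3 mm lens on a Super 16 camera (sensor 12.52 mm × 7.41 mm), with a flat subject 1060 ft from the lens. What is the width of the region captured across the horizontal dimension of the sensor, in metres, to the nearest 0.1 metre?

554.1 m

dₒ: 1060 ft × 304.8 mm/ft = 323087.99 mm.
Similar triangles through the lens centre give W/dₒ = w/dᵢ; with 1/f = 1/dₒ + 1/dᵢ this gives W = w·(dₒ − f)/f.
W = 12.52 mm × (323088 − 7.3) / 7.3 = 12.52 × 44257.6287 ≈ 554105.512 mm = 554.106 m.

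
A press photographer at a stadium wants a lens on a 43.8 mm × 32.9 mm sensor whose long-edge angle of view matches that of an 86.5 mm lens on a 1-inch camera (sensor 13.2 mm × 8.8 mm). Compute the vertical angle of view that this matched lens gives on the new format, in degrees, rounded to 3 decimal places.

6.560°

Equal long-edge AOV ⇒ f₂ = f₁ · 43.8/13.2 = 86.5 × 3.31818 ≈ 287.0227 mm.
Vertical AOV on the new format = 2·arctan(32.9 / (2 × 287.0227)) = 2·arctan(0.05731) ≈ 6.5604°.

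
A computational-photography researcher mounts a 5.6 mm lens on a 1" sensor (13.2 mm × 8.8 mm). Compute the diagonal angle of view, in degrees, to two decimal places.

Sensor diagonal = √(13.2² + 8.8²) = √251.6800 ≈ 15.8644 mm.
Angle of view α = 2·arctan(d/2f) with d = 15.8644 mm and f = 5.6 mm.
d/2f = 1.41647; arctan(1.41647) ≈ 54.7786°, so α ≈ 109.5572°.

109.56°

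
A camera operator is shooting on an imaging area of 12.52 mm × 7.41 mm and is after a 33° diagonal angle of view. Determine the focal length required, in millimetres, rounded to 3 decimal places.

24.557 mm

Sensor diagonal = √(12.52² + 7.41²) = √211.6585 ≈ 14.5485 mm.
From α = 2·arctan(d/2f) we get f = d / (2·tan(α/2)).
With d = 14.5485 mm and α/2 = 16.5°, tan(α/2) ≈ 0.29621, so f ≈ 14.5485 / 0.59243 ≈ 24.5574 mm.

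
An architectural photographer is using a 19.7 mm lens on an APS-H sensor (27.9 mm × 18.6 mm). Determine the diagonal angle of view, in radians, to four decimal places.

1.4102 rad

Sensor diagonal = √(27.9² + 18.6²) = √1124.3700 ≈ 33.5316 mm.
Angle of view α = 2·arctan(d/2f) with d = 33.5316 mm and f = 19.7 mm.
d/2f = 0.85106; arctan(0.85106) ≈ 0.7051 rad, so α ≈ 1.4102 rad.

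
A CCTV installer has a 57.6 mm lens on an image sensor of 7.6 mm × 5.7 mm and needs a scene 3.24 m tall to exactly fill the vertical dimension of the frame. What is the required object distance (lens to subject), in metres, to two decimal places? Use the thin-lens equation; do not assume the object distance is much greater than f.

32.80 m

W: 3.24 m = 3240 mm.
Magnification m = h/W = dᵢ/dₒ; combined with 1/f = 1/dₒ + 1/dᵢ this gives dₒ = f·(1 + W/h).
dₒ = 57.6 mm × (1 + 3240/5.7) = 57.6 × 569.4211 ≈ 32798.653 mm = 32.7987 m.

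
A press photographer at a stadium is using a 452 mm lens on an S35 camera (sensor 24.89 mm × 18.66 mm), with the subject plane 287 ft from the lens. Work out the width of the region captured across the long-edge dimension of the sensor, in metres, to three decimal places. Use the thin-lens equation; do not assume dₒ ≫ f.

4.792 m

dₒ: 287 ft × 304.8 mm/ft = 87477.60 mm.
Similar triangles through the lens centre give W/dₒ = w/dᵢ; with 1/f = 1/dₒ + 1/dᵢ this gives W = w·(dₒ − f)/f.
W = 24.89 mm × (87477.6 − 452) / 452 = 24.89 × 192.5345 ≈ 4792.184 mm = 4.79218 m.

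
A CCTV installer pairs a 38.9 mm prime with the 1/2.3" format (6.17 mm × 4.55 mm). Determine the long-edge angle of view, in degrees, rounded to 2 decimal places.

Angle of view α = 2·arctan(w/2f) with w = 6.17 mm and f = 38.9 mm.
w/2f = 0.07931; arctan(0.07931) ≈ 4.5344°, so α ≈ 9.0688°.

9.07°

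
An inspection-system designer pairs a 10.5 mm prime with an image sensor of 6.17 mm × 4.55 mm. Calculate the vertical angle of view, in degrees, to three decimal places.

24.450°

Angle of view α = 2·arctan(h/2f) with h = 4.55 mm and f = 10.5 mm.
h/2f = 0.21667; arctan(0.21667) ≈ 12.2251°, so α ≈ 24.4502°.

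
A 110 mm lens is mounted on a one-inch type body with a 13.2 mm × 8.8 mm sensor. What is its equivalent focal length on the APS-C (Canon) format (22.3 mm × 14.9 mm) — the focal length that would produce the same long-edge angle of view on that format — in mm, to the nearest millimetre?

Equal angle of view means equal width/f ratio, so f₂ = f₁ · (width₂/width₁) = 110 × 22.3/13.2.
f₂ = 110 × 1.68939 ≈ 185.833 mm.

186 mm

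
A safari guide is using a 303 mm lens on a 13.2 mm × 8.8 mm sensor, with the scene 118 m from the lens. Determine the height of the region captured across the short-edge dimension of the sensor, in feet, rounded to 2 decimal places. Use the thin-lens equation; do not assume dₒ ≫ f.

dₒ: 118 m = 118000 mm.
Similar triangles through the lens centre give W/dₒ = h/dᵢ; with 1/f = 1/dₒ + 1/dᵢ this gives W = h·(dₒ − f)/f.
W = 8.8 mm × (118000 − 303) / 303 = 8.8 × 388.4389 ≈ 3418.263 mm = 3418.263/304.8 ft = 11.2148 ft.

11.21 ft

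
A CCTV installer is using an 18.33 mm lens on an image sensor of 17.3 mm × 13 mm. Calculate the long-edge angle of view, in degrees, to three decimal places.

Angle of view α = 2·arctan(w/2f) with w = 17.3 mm and f = 18.33 mm.
w/2f = 0.47190; arctan(0.47190) ≈ 25.2628°, so α ≈ 50.5256°.

50.526°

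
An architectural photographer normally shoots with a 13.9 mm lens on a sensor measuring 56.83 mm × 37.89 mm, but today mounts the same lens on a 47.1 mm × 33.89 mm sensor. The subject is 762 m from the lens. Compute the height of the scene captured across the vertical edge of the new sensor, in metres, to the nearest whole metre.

The focal length stays 13.9 mm; the relevant sensor dimension is now h = 33.89 mm. Object distance dₒ = 762 m = 762000 mm.
Thin-lens field height W = h·(dₒ − f)/f = 33.89 × (762000 − 13.9)/13.9 ≈ 1857820.786 mm = 1857.82 m.

1858 m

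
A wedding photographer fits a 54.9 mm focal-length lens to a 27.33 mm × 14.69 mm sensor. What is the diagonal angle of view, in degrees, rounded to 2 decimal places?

31.56°

Sensor diagonal = √(27.33² + 14.69²) = √962.7250 ≈ 31.0278 mm.
Angle of view α = 2·arctan(d/2f) with d = 31.0278 mm and f = 54.9 mm.
d/2f = 0.28258; arctan(0.28258) ≈ 15.7795°, so α ≈ 31.5590°.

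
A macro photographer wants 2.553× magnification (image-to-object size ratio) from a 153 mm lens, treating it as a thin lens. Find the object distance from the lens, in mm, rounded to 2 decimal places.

212.93 mm

With m = dᵢ/dₒ and 1/f = 1/dₒ + 1/dᵢ, substituting dᵢ = m·dₒ gives 1/f = (1 + 1/m)/dₒ, hence dₒ = f·(1 + 1/m).
dₒ = 153 × (1 + 1/2.553) = 153 × 1.39170 ≈ 212.929 mm.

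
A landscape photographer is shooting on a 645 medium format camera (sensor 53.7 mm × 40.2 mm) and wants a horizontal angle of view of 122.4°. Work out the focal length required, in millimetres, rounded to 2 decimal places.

14.76 mm

From α = 2·arctan(w/2f) we get f = w / (2·tan(α/2)).
With w = 53.7 mm and α/2 = 61.2°, tan(α/2) ≈ 1.81899, so f ≈ 53.7 / 3.63799 ≈ 14.7609 mm.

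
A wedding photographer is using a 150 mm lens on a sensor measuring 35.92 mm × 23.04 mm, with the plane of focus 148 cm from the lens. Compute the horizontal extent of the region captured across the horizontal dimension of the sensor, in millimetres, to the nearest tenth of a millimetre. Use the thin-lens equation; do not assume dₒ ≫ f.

318.5 mm

dₒ: 148 cm = 1480 mm.
Similar triangles through the lens centre give W/dₒ = w/dᵢ; with 1/f = 1/dₒ + 1/dᵢ this gives W = w·(dₒ − f)/f.
W = 35.92 mm × (1480 − 150) / 150 = 35.92 × 8.8667 ≈ 318.491 mm.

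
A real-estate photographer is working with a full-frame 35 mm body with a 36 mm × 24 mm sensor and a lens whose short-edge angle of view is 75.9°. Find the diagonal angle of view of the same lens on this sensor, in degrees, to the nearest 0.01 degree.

109.15°

From the short-edge AOV: f = 24 / (2·tan(37.95°)) = 24 / 1.55976 ≈ 15.3870 mm.
Sensor diagonal = √(36² + 24²) = √1872.0000 ≈ 43.2666 mm.
Diagonal AOV = 2·arctan(43.2666 / (2 × 15.3870)) = 2·arctan(1.40595) ≈ 109.1544°.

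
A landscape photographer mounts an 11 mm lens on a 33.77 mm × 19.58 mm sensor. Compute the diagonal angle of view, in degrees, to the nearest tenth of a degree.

121.2°

Sensor diagonal = √(33.77² + 19.58²) = √1523.7893 ≈ 39.0357 mm.
Angle of view α = 2·arctan(d/2f) with d = 39.0357 mm and f = 11 mm.
d/2f = 1.77435; arctan(1.77435) ≈ 60.5950°, so α ≈ 121.1900°.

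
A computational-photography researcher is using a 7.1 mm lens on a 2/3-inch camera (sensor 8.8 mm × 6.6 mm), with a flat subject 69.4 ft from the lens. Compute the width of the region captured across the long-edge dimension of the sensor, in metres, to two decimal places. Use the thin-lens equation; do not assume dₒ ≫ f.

dₒ: 69.4 ft × 304.8 mm/ft = 21153.12 mm.
Similar triangles through the lens centre give W/dₒ = w/dᵢ; with 1/f = 1/dₒ + 1/dᵢ this gives W = w·(dₒ − f)/f.
W = 8.8 mm × (21153.1 − 7.1) / 7.1 = 8.8 × 2978.3126 ≈ 26209.151 mm = 26.2092 m.

26.21 m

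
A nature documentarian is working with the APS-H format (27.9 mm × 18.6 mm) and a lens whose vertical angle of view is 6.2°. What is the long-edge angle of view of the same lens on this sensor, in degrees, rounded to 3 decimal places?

From the vertical AOV: f = 18.6 / (2·tan(3.1°)) = 18.6 / 0.10832 ≈ 171.7196 mm.
Long-edge AOV = 2·arctan(27.9 / (2 × 171.7196)) = 2·arctan(0.08124) ≈ 9.2887°.

9.289°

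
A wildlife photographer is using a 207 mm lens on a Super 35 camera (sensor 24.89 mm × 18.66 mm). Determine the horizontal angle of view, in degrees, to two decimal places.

Angle of view α = 2·arctan(w/2f) with w = 24.89 mm and f = 207 mm.
w/2f = 0.06012; arctan(0.06012) ≈ 3.4405°, so α ≈ 6.8811°.

6.88°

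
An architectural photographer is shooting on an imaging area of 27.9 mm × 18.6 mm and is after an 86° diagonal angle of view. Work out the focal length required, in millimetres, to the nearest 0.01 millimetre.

17.98 mm

Sensor diagonal = √(27.9² + 18.6²) = √1124.3700 ≈ 33.5316 mm.
From α = 2·arctan(d/2f) we get f = d / (2·tan(α/2)).
With d = 33.5316 mm and α/2 = 43°, tan(α/2) ≈ 0.93252, so f ≈ 33.5316 / 1.86503 ≈ 17.9791 mm.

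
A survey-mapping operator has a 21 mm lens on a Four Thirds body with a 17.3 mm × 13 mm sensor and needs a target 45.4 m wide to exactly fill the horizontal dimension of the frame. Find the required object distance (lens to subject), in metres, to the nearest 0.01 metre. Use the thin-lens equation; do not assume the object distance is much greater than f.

W: 45.4 m = 45400 mm.
Magnification m = w/W = dᵢ/dₒ; combined with 1/f = 1/dₒ + 1/dᵢ this gives dₒ = f·(1 + W/w).
dₒ = 21 mm × (1 + 45400/17.3) = 21 × 2625.2775 ≈ 55130.827 mm = 55.1308 m.

55.13 m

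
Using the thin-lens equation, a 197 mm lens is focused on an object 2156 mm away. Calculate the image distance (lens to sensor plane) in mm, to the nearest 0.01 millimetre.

1/dᵢ = 1/f − 1/dₒ = 1/197 − 1/2156 = 0.0046123 mm⁻¹.
dᵢ = 1/0.0046123 ≈ 216.8106 mm.

216.81 mm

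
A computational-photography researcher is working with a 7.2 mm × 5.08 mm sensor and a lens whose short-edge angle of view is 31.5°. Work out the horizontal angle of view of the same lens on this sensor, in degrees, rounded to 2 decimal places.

43.58°

From the short-edge AOV: f = 5.08 / (2·tan(15.75°)) = 5.08 / 0.56406 ≈ 9.0062 mm.
Horizontal AOV = 2·arctan(7.2 / (2 × 9.0062)) = 2·arctan(0.39973) ≈ 43.5758°.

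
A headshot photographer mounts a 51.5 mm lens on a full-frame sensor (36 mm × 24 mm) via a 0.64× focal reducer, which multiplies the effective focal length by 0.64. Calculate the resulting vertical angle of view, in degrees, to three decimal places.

Effective focal length f = 51.5 × 0.64 = 32.96 mm.
α = 2·arctan(24 / (2 × 32.96)) = 2·arctan(0.36408) ≈ 40.0109°.

40.011°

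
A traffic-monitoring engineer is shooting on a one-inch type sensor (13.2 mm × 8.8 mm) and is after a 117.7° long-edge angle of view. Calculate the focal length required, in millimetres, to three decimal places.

From α = 2·arctan(w/2f) we get f = w / (2·tan(α/2)).
With w = 13.2 mm and α/2 = 58.85°, tan(α/2) ≈ 1.65445, so f ≈ 13.2 / 3.30891 ≈ 3.9892 mm.

3.989 mm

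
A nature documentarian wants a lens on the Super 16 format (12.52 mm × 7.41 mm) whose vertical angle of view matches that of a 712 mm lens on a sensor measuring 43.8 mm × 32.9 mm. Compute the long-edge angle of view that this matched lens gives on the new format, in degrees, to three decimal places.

4.471°

Equal vertical AOV ⇒ f₂ = f₁ · 7.41/32.9 = 712 × 0.22523 ≈ 160.3623 mm.
Long-edge AOV on the new format = 2·arctan(12.52 / (2 × 160.3623)) = 2·arctan(0.03904) ≈ 4.4710°.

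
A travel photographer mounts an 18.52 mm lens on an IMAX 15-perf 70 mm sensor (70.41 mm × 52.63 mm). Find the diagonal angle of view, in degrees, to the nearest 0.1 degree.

Sensor diagonal = √(70.41² + 52.63²) = √7727.4850 ≈ 87.9061 mm.
Angle of view α = 2·arctan(d/2f) with d = 87.9061 mm and f = 18.52 mm.
d/2f = 2.37328; arctan(2.37328) ≈ 67.1515°, so α ≈ 134.3029°.

134.3°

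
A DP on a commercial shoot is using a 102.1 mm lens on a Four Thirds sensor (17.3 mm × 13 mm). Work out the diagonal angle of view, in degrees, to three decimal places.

Sensor diagonal = √(17.3² + 13²) = √468.2900 ≈ 21.6400 mm.
Angle of view α = 2·arctan(d/2f) with d = 21.6400 mm and f = 102.1 mm.
d/2f = 0.10597; arctan(0.10597) ≈ 6.0493°, so α ≈ 12.0986°.

12.099°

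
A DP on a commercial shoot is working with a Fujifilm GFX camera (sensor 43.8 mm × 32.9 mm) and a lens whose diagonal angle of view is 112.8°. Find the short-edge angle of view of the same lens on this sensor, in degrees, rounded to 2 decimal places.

84.22°

Sensor diagonal = √(43.8² + 32.9²) = √3000.8500 ≈ 54.7800 mm.
From the diagonal AOV: f = 54.7800 / (2·tan(56.4°)) = 54.7800 / 3.01024 ≈ 18.1979 mm.
Short-edge AOV = 2·arctan(32.9 / (2 × 18.1979)) = 2·arctan(0.90395) ≈ 84.2241°.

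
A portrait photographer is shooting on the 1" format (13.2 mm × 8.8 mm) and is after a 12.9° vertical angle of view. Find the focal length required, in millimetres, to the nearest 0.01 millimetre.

38.92 mm

From α = 2·arctan(h/2f) we get f = h / (2·tan(α/2)).
With h = 8.8 mm and α/2 = 6.45°, tan(α/2) ≈ 0.11305, so f ≈ 8.8 / 0.22610 ≈ 38.9202 mm.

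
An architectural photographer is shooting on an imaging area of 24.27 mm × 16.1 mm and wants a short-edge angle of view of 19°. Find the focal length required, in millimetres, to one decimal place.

From α = 2·arctan(h/2f) we get f = h / (2·tan(α/2)).
With h = 16.1 mm and α/2 = 9.5°, tan(α/2) ≈ 0.16734, so f ≈ 16.1 / 0.33469 ≈ 48.1049 mm.

48.1 mm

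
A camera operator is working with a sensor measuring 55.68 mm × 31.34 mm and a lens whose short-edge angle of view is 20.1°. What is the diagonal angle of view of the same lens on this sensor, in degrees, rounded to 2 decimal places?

From the short-edge AOV: f = 31.34 / (2·tan(10.05°)) = 31.34 / 0.35445 ≈ 88.4177 mm.
Sensor diagonal = √(55.68² + 31.34²) = √4082.4580 ≈ 63.8941 mm.
Diagonal AOV = 2·arctan(63.8941 / (2 × 88.4177)) = 2·arctan(0.36132) ≈ 39.7316°.

39.73°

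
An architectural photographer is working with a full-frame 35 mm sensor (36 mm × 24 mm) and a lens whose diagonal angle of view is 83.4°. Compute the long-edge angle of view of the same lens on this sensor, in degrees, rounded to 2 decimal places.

73.10°

Sensor diagonal = √(36² + 24²) = √1872.0000 ≈ 43.2666 mm.
From the diagonal AOV: f = 43.2666 / (2·tan(41.7°)) = 43.2666 / 1.78193 ≈ 24.2807 mm.
Long-edge AOV = 2·arctan(36 / (2 × 24.2807)) = 2·arctan(0.74133) ≈ 73.1013°.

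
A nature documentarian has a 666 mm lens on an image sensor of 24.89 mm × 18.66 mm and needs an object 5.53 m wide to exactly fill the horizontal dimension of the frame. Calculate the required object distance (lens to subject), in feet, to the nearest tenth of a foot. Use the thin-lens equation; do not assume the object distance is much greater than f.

487.7 ft

W: 5.53 m = 5530 mm.
Magnification m = w/W = dᵢ/dₒ; combined with 1/f = 1/dₒ + 1/dᵢ this gives dₒ = f·(1 + W/w).
dₒ = 666 mm × (1 + 5530/24.89) = 666 × 223.1776 ≈ 148636.269 mm = 148636.269/304.8 ft = 487.652 ft.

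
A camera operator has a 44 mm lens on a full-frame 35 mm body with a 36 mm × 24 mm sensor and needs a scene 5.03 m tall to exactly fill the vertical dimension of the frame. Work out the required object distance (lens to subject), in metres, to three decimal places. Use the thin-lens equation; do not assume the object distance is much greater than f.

9.266 m

W: 5.03 m = 5030 mm.
Magnification m = h/W = dᵢ/dₒ; combined with 1/f = 1/dₒ + 1/dᵢ this gives dₒ = f·(1 + W/h).
dₒ = 44 mm × (1 + 5030/24) = 44 × 210.5833 ≈ 9265.667 mm = 9.26567 m.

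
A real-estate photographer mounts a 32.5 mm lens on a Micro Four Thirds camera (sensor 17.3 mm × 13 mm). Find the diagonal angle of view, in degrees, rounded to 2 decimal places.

Sensor diagonal = √(17.3² + 13²) = √468.2900 ≈ 21.6400 mm.
Angle of view α = 2·arctan(d/2f) with d = 21.6400 mm and f = 32.5 mm.
d/2f = 0.33292; arctan(0.33292) ≈ 18.4138°, so α ≈ 36.8276°.

36.83°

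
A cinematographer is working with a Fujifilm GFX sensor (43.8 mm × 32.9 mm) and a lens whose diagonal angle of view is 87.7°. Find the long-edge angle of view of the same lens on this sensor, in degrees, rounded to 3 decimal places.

Sensor diagonal = √(43.8² + 32.9²) = √3000.8500 ≈ 54.7800 mm.
From the diagonal AOV: f = 54.7800 / (2·tan(43.85°)) = 54.7800 / 1.92128 ≈ 28.5122 mm.
Long-edge AOV = 2·arctan(43.8 / (2 × 28.5122)) = 2·arctan(0.76809) ≈ 75.0552°.

75.055°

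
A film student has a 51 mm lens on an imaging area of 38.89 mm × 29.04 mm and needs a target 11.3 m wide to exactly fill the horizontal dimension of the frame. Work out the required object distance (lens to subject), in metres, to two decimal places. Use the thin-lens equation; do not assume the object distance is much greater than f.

W: 11.3 m = 11300 mm.
Magnification m = w/W = dᵢ/dₒ; combined with 1/f = 1/dₒ + 1/dᵢ this gives dₒ = f·(1 + W/w).
dₒ = 51 mm × (1 + 11300/38.89) = 51 × 291.5631 ≈ 14869.719 mm = 14.8697 m.

14.87 m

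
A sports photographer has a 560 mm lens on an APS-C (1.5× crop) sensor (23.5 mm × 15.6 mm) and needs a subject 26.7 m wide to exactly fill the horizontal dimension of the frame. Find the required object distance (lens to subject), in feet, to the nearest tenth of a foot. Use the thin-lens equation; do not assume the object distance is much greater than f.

2089.3 ft

W: 26.7 m = 26700 mm.
Magnification m = w/W = dᵢ/dₒ; combined with 1/f = 1/dₒ + 1/dᵢ this gives dₒ = f·(1 + W/w).
dₒ = 560 mm × (1 + 26700/23.5) = 560 × 1137.1702 ≈ 636815.319 mm = 636815.319/304.8 ft = 2089.29 ft.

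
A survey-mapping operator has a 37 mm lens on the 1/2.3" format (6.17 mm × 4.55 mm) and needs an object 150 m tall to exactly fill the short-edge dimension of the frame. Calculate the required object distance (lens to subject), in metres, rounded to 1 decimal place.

W: 150 m = 150000 mm.
Magnification m = h/W = dᵢ/dₒ; combined with 1/f = 1/dₒ + 1/dᵢ this gives dₒ = f·(1 + W/h).
dₒ = 37 mm × (1 + 150000/4.55) = 37 × 32968.0330 ≈ 1219817.220 mm = 1219.82 m.

1219.8 m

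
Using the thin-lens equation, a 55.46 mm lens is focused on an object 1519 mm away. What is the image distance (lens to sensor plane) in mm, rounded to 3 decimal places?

57.562 mm

1/dᵢ = 1/f − 1/dₒ = 1/55.46 − 1/1519 = 0.0173727 mm⁻¹.
dᵢ = 1/0.0173727 ≈ 57.5616 mm.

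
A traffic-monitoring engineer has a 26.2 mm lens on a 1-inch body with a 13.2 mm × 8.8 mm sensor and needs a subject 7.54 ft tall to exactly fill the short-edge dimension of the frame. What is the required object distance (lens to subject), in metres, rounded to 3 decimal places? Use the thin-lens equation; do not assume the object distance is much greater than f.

6.869 m

W: 7.54 ft × 304.8 mm/ft = 2298.19 mm.
Magnification m = h/W = dᵢ/dₒ; combined with 1/f = 1/dₒ + 1/dᵢ this gives dₒ = f·(1 + W/h).
dₒ = 26.2 mm × (1 + 2298.19/8.8) = 26.2 × 262.1582 ≈ 6868.544 mm = 6.86854 m.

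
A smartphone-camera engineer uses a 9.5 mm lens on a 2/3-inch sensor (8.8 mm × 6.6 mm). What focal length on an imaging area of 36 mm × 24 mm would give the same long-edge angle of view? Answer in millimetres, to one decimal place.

38.9 mm

Equal angle of view means equal width/f ratio, so f₂ = f₁ · (width₂/width₁) = 9.5 × 36/8.8.
f₂ = 9.5 × 4.09091 ≈ 38.864 mm.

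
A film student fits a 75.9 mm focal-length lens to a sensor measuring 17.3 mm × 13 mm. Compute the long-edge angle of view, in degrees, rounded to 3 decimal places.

Angle of view α = 2·arctan(w/2f) with w = 17.3 mm and f = 75.9 mm.
w/2f = 0.11397; arctan(0.11397) ≈ 6.5017°, so α ≈ 13.0034°.

13.003°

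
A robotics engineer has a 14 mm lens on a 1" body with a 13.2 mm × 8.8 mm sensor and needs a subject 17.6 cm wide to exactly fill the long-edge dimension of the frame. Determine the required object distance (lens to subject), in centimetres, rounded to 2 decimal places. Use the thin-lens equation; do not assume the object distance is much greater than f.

20.07 cm

W: 17.6 cm = 176 mm.
Magnification m = w/W = dᵢ/dₒ; combined with 1/f = 1/dₒ + 1/dᵢ this gives dₒ = f·(1 + W/w).
dₒ = 14 mm × (1 + 176/13.2) = 14 × 14.3333 ≈ 200.667 mm = 20.0667 cm.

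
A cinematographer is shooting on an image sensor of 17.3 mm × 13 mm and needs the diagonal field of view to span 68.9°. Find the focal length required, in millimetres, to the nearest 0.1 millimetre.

15.8 mm

Sensor diagonal = √(17.3² + 13²) = √468.2900 ≈ 21.6400 mm.
From α = 2·arctan(d/2f) we get f = d / (2·tan(α/2)).
With d = 21.6400 mm and α/2 = 34.45°, tan(α/2) ≈ 0.68600, so f ≈ 21.6400 / 1.37199 ≈ 15.7727 mm.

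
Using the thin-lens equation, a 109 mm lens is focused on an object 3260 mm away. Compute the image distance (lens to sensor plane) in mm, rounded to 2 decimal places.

1/dᵢ = 1/f − 1/dₒ = 1/109 − 1/3260 = 0.0088676 mm⁻¹.
dᵢ = 1/0.0088676 ≈ 112.7705 mm.

112.77 mm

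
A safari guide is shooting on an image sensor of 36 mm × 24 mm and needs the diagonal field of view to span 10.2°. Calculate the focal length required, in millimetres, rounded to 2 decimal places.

Sensor diagonal = √(36² + 24²) = √1872.0000 ≈ 43.2666 mm.
From α = 2·arctan(d/2f) we get f = d / (2·tan(α/2)).
With d = 43.2666 mm and α/2 = 5.1°, tan(α/2) ≈ 0.08925, so f ≈ 43.2666 / 0.17850 ≈ 242.3965 mm.

242.40 mm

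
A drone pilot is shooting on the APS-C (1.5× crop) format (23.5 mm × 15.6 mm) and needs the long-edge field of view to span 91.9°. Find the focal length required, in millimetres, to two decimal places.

From α = 2·arctan(w/2f) we get f = w / (2·tan(α/2)).
With w = 23.5 mm and α/2 = 45.95°, tan(α/2) ≈ 1.03372, so f ≈ 23.5 / 2.06745 ≈ 11.3667 mm.

11.37 mm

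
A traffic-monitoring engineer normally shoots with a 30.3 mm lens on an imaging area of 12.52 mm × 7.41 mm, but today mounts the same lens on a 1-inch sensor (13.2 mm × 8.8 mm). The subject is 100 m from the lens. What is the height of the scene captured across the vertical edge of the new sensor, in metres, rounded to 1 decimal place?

The focal length stays 30.3 mm; the relevant sensor dimension is now h = 8.8 mm. Object distance dₒ = 100 m = 100000 mm.
Thin-lens field height W = h·(dₒ − f)/f = 8.8 × (100000 − 30.3)/30.3 ≈ 29034.104 mm = 29.0341 m.

29.0 m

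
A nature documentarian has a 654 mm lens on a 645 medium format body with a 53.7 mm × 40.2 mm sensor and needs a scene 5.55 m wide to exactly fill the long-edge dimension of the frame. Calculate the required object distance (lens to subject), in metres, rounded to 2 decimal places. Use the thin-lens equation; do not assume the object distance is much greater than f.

68.25 m

W: 5.55 m = 5550 mm.
Magnification m = w/W = dᵢ/dₒ; combined with 1/f = 1/dₒ + 1/dᵢ this gives dₒ = f·(1 + W/w).
dₒ = 654 mm × (1 + 5550/53.7) = 654 × 104.3520 ≈ 68246.179 mm = 68.2462 m.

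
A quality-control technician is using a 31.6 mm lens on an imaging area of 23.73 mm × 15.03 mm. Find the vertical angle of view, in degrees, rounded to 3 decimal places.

Angle of view α = 2·arctan(h/2f) with h = 15.03 mm and f = 31.6 mm.
h/2f = 0.23782; arctan(0.23782) ≈ 13.3774°, so α ≈ 26.7548°.

26.755°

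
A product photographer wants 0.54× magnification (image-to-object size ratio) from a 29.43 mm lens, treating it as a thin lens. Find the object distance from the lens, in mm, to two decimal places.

With m = dᵢ/dₒ and 1/f = 1/dₒ + 1/dᵢ, substituting dᵢ = m·dₒ gives 1/f = (1 + 1/m)/dₒ, hence dₒ = f·(1 + 1/m).
dₒ = 29.43 × (1 + 1/0.54) = 29.43 × 2.85185 ≈ 83.930 mm.

83.93 mm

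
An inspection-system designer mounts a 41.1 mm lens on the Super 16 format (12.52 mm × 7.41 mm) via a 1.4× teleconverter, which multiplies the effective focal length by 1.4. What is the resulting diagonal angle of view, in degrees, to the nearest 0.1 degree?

Effective focal length f = 41.1 × 1.4 = 57.54 mm.
Sensor diagonal = √(12.52² + 7.41²) = √211.6585 ≈ 14.5485 mm.
α = 2·arctan(14.548 / (2 × 57.54)) = 2·arctan(0.12642) ≈ 14.4103°.

14.4°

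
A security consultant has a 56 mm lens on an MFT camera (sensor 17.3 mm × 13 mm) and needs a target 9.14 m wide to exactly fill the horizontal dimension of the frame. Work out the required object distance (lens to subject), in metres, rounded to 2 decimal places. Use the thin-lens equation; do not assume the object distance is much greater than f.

29.64 m

W: 9.14 m = 9140 mm.
Magnification m = w/W = dᵢ/dₒ; combined with 1/f = 1/dₒ + 1/dᵢ this gives dₒ = f·(1 + W/w).
dₒ = 56 mm × (1 + 9140/17.3) = 56 × 529.3237 ≈ 29642.127 mm = 29.6421 m.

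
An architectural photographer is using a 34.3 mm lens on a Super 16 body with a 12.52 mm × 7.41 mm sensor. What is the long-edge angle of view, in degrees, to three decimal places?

20.686°

Angle of view α = 2·arctan(w/2f) with w = 12.52 mm and f = 34.3 mm.
w/2f = 0.18251; arctan(0.18251) ≈ 10.3431°, so α ≈ 20.6861°.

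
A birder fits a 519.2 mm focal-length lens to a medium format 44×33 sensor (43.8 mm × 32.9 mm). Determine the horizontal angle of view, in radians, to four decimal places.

Angle of view α = 2·arctan(w/2f) with w = 43.8 mm and f = 519.2 mm.
w/2f = 0.04218; arctan(0.04218) ≈ 0.0422 rad, so α ≈ 0.0843 rad.

0.0843 rad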